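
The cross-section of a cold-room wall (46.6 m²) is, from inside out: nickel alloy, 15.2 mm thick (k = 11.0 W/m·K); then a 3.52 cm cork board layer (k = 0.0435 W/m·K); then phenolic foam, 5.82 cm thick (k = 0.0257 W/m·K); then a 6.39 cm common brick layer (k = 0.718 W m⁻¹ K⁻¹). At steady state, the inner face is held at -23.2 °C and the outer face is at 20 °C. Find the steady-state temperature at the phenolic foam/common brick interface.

T = 18.8 °C

Treat each layer as a resistance in series:
  R_nickel alloy = L/(kA) = 0.0152/(11.0·46.6) = 2.965×10^-5 K/W
  R_cork board = L/(kA) = 0.0352/(0.0435·46.6) = 0.01736 K/W
  R_phenolic foam = L/(kA) = 0.0582/(0.0257·46.6) = 0.04860 K/W
  R_common brick = L/(kA) = 0.0639/(0.718·46.6) = 0.001910 K/W
ΣR = 2.965×10^-5 + 0.01736 + 0.04860 + 0.001910 = 0.06790 K/W
Q = ΔT/ΣR = (-23.2 °C − 20 °C)/0.06790 = -636.2 W
From the inner boundary to the phenolic foam/common brick interface, ΣR_partial = 0.06599 K/W.
T_interface = T_in − Q·ΣR_partial = -23.2 °C − (-636.2)(0.06599) = 18.8 °C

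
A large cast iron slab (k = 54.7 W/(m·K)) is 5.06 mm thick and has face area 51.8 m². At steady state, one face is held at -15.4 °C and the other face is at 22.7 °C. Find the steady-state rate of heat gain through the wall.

Q = kA·ΔT/L = 54.7 × 51.8 × |-15.4 °C − 22.7 °C| / 0.00506 = 2.13×10^7 W

Q = 21300 kW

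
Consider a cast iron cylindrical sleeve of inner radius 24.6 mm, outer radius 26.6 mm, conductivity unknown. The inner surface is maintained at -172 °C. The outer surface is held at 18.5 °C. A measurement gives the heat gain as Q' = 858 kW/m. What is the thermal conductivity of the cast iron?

ΣR = ΔT/Q' = |-172 − 18.5|/8.58×10^5 = 2.220×10^-4 m·K/W
ln(r₂/r₁)/(2πk) = 2.220×10^-4 ⇒ k = 0.07816/(2π·2.220×10^-4) = 56.0 W/m·K

k = 56.0 W/m·K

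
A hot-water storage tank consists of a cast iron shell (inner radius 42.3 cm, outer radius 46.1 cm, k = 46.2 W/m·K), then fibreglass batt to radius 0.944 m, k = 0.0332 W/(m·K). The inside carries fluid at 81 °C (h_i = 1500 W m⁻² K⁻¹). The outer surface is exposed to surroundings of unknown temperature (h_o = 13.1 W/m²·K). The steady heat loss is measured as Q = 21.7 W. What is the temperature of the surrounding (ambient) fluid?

T_out = 23.1 °C

Series resistances:
  R_conv,in = 1/(4πr²h) = 1/(4π·0.423²·1500) = 2.965×10^-4 K/W
  R_cast iron = (1/0.423 − 1/0.461)/(4πk) = 0.1949/(4π·46.2) = 3.357×10^-4 K/W
  R_fibreglass batt = (1/0.461 − 1/0.944)/(4πk) = 1.110/(4π·0.0332) = 2.660 K/W
  R_conv,out = 1/(4πr²h) = 1/(4π·0.944²·13.1) = 0.006817 K/W
ΣR = 2.668 K/W
ΔT = Q·ΣR = 21.7 × 2.668 = 57.90 K
Heat flows outward, so T_out = T_in − ΔT = 81 − 57.90 = 23.1 °C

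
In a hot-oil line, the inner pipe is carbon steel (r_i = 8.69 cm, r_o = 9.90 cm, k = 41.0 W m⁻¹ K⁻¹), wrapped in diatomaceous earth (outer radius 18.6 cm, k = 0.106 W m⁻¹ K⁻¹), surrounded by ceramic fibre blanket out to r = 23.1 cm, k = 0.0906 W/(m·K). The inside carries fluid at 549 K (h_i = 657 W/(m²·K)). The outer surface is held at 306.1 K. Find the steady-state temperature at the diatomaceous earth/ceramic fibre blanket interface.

T = 376 K

Resistance network (inner→outer):
  R'_conv,in = 1/(2πr h) = 1/(2π·0.0869·657) = 0.002788 m·K/W
  R'_carbon steel = ln(0.0990/0.0869)/(2πk) = 0.1304/(2π·41.0) = 5.060×10^-4 m·K/W
  R'_diatomaceous earth = ln(0.186/0.0990)/(2πk) = 0.6306/(2π·0.106) = 0.9469 m·K/W
  R'_ceramic fibre blanket = ln(0.231/0.186)/(2πk) = 0.2167/(2π·0.0906) = 0.3806 m·K/W
ΣR = 0.002788 + 5.060×10^-4 + 0.9469 + 0.3806 = 1.331 m·K/W
Q' = ΔT/ΣR = (549 K − 306.1 K)/1.331 = 182.5 W/m
From the inner boundary to the diatomaceous earth/ceramic fibre blanket interface, ΣR_partial = 0.9502 m·K/W.
T_interface = T_in − Q'·ΣR_partial = 549 K − (182.5)(0.9502) = 376 K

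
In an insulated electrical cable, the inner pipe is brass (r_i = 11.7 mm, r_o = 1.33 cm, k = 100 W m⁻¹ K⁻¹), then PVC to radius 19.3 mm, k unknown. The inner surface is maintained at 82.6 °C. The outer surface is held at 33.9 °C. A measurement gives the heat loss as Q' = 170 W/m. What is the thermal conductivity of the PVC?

k = 0.207 W/m·K

ΣR = ΔT/Q' = |82.6 − 33.9|/170 = 0.2865 m·K/W
Known resistances:
  R'_brass = ln(0.0133/0.0117)/(2πk) = 0.1282/(2π·100) = 2.040×10^-4 m·K/W
R_PVC = ΣR − ΣR_known = 0.2865 − 2.040×10^-4 = 0.2863 m·K/W
ln(r₂/r₁)/(2πk) = 0.2863 ⇒ k = 0.3723/(2π·0.2863) = 0.207 W/m·K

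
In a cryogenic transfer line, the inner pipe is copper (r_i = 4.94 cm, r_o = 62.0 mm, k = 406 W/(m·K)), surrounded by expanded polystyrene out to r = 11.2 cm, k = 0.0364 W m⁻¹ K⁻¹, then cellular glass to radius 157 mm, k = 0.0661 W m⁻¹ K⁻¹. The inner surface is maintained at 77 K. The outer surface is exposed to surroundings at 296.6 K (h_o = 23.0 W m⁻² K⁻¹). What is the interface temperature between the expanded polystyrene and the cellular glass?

Treat each layer as a resistance in series:
  R'_copper = ln(0.0620/0.0494)/(2πk) = 0.2272/(2π·406) = 8.906×10^-5 m·K/W
  R'_expanded polystyrene = ln(0.112/0.0620)/(2πk) = 0.5914/(2π·0.0364) = 2.586 m·K/W
  R'_cellular glass = ln(0.157/0.112)/(2πk) = 0.3377/(2π·0.0661) = 0.8132 m·K/W
  R'_conv,out = 1/(2πr h) = 1/(2π·0.157·23.0) = 0.04408 m·K/W
ΣR = 8.906×10^-5 + 2.586 + 0.8132 + 0.04408 = 3.443 m·K/W
Q' = ΔT/ΣR = (77 K − 296.6 K)/3.443 = -63.78 W/m
From the inner boundary to the expanded polystyrene/cellular glass interface, ΣR_partial = 2.586 m·K/W.
T_interface = T_in − Q'·ΣR_partial = 77 K − (-63.78)(2.586) = 241.9 K

T = 241.9 K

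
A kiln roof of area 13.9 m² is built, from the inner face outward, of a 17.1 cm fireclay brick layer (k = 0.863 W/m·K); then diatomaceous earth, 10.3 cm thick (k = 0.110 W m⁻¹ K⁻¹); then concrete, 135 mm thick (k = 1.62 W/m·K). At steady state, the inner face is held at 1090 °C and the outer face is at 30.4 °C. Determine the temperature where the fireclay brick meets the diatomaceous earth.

T = 918 °C

Resistance network (inner→outer):
  R_fireclay brick = L/(kA) = 0.171/(0.863·13.9) = 0.01426 K/W
  R_diatomaceous earth = L/(kA) = 0.103/(0.110·13.9) = 0.06736 K/W
  R_concrete = L/(kA) = 0.135/(1.62·13.9) = 0.005995 K/W
ΣR = 0.01426 + 0.06736 + 0.005995 = 0.08761 K/W
Q = ΔT/ΣR = (1090 °C − 30.4 °C)/0.08761 = 12090 W
From the inner boundary to the fireclay brick/diatomaceous earth interface, ΣR_partial = 0.01426 K/W.
T_interface = T_in − Q·ΣR_partial = 1090 °C − (12090)(0.01426) = 918 °C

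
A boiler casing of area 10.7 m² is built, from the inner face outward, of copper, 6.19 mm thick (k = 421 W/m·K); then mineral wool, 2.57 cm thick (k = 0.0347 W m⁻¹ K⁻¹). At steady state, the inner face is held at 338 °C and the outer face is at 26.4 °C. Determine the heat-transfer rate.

Q = 4.50 kW

Treat each layer as a resistance in series:
  R_copper = L/(kA) = 0.00619/(421·10.7) = 1.374×10^-6 K/W
  R_mineral wool = L/(kA) = 0.0257/(0.0347·10.7) = 0.06922 K/W
ΣR = 1.374×10^-6 + 0.06922 = 0.06922 K/W
Q = ΔT/ΣR = (338 °C − 26.4 °C)/0.06922 = 4500 W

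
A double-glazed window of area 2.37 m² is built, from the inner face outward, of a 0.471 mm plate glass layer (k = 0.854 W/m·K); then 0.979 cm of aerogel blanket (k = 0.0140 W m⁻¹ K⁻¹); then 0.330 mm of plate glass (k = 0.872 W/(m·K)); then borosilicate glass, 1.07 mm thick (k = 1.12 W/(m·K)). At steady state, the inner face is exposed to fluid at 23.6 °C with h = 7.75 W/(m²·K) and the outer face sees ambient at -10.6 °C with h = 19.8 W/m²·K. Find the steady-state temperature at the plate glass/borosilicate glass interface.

T = -8.60 °C

Series thermal resistances, inner to outer:
  R_conv,in = 1/(hA) = 1/(7.75·2.37) = 0.05444 K/W
  R_plate glass = L/(kA) = 4.71×10^-4/(0.854·2.37) = 2.327×10^-4 K/W
  R_aerogel blanket = L/(kA) = 0.00979/(0.0140·2.37) = 0.2951 K/W
  R_plate glass = L/(kA) = 3.30×10^-4/(0.872·2.37) = 1.597×10^-4 K/W
  R_borosilicate glass = L/(kA) = 0.00107/(1.12·2.37) = 4.031×10^-4 K/W
  R_conv,out = 1/(hA) = 1/(19.8·2.37) = 0.02131 K/W
ΣR = 0.05444 + 2.327×10^-4 + 0.2951 + 1.597×10^-4 + 4.031×10^-4 + 0.02131 = 0.3716 K/W
Q = ΔT/ΣR = (23.6 °C − -10.6 °C)/0.3716 = 92.03 W
From the inner boundary to the plate glass/borosilicate glass interface, ΣR_partial = 0.3499 K/W.
T_interface = T_in − Q·ΣR_partial = 23.6 °C − (92.03)(0.3499) = -8.60 °C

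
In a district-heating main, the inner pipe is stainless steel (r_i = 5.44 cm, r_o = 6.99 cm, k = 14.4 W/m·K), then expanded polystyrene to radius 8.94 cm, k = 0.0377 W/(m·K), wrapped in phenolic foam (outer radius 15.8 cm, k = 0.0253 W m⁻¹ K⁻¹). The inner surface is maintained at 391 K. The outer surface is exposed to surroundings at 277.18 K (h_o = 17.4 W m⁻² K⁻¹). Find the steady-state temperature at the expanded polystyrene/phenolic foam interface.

Series thermal resistances, inner to outer:
  R'_stainless steel = ln(0.0699/0.0544)/(2πk) = 0.2507/(2π·14.4) = 0.002771 m·K/W
  R'_expanded polystyrene = ln(0.0894/0.0699)/(2πk) = 0.2461/(2π·0.0377) = 1.039 m·K/W
  R'_phenolic foam = ln(0.158/0.0894)/(2πk) = 0.5695/(2π·0.0253) = 3.582 m·K/W
  R'_conv,out = 1/(2πr h) = 1/(2π·0.158·17.4) = 0.05789 m·K/W
ΣR = 0.002771 + 1.039 + 3.582 + 0.05789 = 4.682 m·K/W
Q' = ΔT/ΣR = (391 K − 277.18 K)/4.682 = 24.31 W/m
From the inner boundary to the expanded polystyrene/phenolic foam interface, ΣR_partial = 1.042 m·K/W.
T_interface = T_in − Q'·ΣR_partial = 391 K − (24.31)(1.042) = 365.7 K

T = 365.7 K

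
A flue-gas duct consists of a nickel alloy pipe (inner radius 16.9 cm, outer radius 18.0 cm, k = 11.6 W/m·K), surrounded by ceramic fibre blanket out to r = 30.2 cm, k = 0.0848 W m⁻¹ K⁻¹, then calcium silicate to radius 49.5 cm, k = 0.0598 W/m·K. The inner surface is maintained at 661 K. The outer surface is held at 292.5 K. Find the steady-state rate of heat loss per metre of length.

Q' = 161 W/m

Treat each layer as a resistance in series:
  R'_nickel alloy = ln(0.180/0.169)/(2πk) = 0.06306/(2π·11.6) = 8.652×10^-4 m·K/W
  R'_ceramic fibre blanket = ln(0.302/0.180)/(2πk) = 0.5175/(2π·0.0848) = 0.9712 m·K/W
  R'_calcium silicate = ln(0.495/0.302)/(2πk) = 0.4941/(2π·0.0598) = 1.315 m·K/W
ΣR = 8.652×10^-4 + 0.9712 + 1.315 = 2.287 m·K/W
Q' = ΔT/ΣR = (661 K − 292.5 K)/2.287 = 161 W/m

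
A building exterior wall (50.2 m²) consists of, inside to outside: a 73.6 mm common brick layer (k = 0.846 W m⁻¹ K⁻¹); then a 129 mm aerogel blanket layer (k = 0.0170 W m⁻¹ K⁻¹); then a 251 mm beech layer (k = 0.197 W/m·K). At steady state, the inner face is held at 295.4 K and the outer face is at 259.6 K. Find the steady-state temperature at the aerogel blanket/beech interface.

T = 264.70 K

Series thermal resistances, inner to outer:
  R_common brick = L/(kA) = 0.0736/(0.846·50.2) = 0.001733 K/W
  R_aerogel blanket = L/(kA) = 0.129/(0.0170·50.2) = 0.1512 K/W
  R_beech = L/(kA) = 0.251/(0.197·50.2) = 0.02538 K/W
ΣR = 0.001733 + 0.1512 + 0.02538 = 0.1783 K/W
Q = ΔT/ΣR = (295.4 K − 259.6 K)/0.1783 = 200.8 W
From the inner boundary to the aerogel blanket/beech interface, ΣR_partial = 0.1529 K/W.
T_interface = T_in − Q·ΣR_partial = 295.4 K − (200.8)(0.1529) = 264.70 K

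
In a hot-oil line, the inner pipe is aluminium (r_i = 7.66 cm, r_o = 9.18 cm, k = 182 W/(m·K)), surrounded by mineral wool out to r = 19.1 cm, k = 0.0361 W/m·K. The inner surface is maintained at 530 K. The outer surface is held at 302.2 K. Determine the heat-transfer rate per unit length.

Resistance network (inner→outer):
  R'_aluminium = ln(0.0918/0.0766)/(2πk) = 0.1810/(2π·182) = 1.583×10^-4 m·K/W
  R'_mineral wool = ln(0.191/0.0918)/(2πk) = 0.7327/(2π·0.0361) = 3.230 m·K/W
ΣR = 1.583×10^-4 + 3.230 = 3.230 m·K/W
Q' = ΔT/ΣR = (530 K − 302.2 K)/3.230 = 70.5 W/m

Q' = 70.5 W/m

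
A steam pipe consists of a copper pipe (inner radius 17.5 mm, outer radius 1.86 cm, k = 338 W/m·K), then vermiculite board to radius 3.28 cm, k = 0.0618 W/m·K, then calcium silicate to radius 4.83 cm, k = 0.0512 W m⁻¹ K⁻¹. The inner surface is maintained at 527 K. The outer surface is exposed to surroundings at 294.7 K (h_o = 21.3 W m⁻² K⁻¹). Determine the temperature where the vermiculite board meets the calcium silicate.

T = 407 K

Treat each layer as a resistance in series:
  R'_copper = ln(0.0186/0.0175)/(2πk) = 0.06096/(2π·338) = 2.870×10^-5 m·K/W
  R'_vermiculite board = ln(0.0328/0.0186)/(2πk) = 0.5673/(2π·0.0618) = 1.461 m·K/W
  R'_calcium silicate = ln(0.0483/0.0328)/(2πk) = 0.3870/(2π·0.0512) = 1.203 m·K/W
  R'_conv,out = 1/(2πr h) = 1/(2π·0.0483·21.3) = 0.1547 m·K/W
ΣR = 2.870×10^-5 + 1.461 + 1.203 + 0.1547 = 2.819 m·K/W
Q' = ΔT/ΣR = (527 K − 294.7 K)/2.819 = 82.41 W/m
From the inner boundary to the vermiculite board/calcium silicate interface, ΣR_partial = 1.461 m·K/W.
T_interface = T_in − Q'·ΣR_partial = 527 K − (82.41)(1.461) = 407 K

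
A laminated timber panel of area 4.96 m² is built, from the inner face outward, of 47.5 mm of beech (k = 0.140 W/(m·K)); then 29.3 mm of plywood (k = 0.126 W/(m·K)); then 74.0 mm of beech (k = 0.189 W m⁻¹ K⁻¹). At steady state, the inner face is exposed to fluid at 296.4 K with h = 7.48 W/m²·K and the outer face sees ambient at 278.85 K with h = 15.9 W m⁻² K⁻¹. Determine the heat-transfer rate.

Q = 75.0 W

Treat each layer as a resistance in series:
  R_conv,in = 1/(hA) = 1/(7.48·4.96) = 0.02695 K/W
  R_beech = L/(kA) = 0.0475/(0.140·4.96) = 0.06840 K/W
  R_plywood = L/(kA) = 0.0293/(0.126·4.96) = 0.04688 K/W
  R_beech = L/(kA) = 0.0740/(0.189·4.96) = 0.07894 K/W
  R_conv,out = 1/(hA) = 1/(15.9·4.96) = 0.01268 K/W
ΣR = 0.02695 + 0.06840 + 0.04688 + 0.07894 + 0.01268 = 0.2339 K/W
Q = ΔT/ΣR = (296.4 K − 278.85 K)/0.2339 = 75.0 W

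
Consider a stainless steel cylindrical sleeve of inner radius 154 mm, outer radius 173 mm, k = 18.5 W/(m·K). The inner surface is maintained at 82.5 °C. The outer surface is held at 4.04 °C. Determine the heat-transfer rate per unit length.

Q' = 2πk·ΔT/ln(r₂/r₁) = 2π × 18.5 × 78.46 / ln(0.173/0.154) = 78400 W/m

Q' = 78400 W/m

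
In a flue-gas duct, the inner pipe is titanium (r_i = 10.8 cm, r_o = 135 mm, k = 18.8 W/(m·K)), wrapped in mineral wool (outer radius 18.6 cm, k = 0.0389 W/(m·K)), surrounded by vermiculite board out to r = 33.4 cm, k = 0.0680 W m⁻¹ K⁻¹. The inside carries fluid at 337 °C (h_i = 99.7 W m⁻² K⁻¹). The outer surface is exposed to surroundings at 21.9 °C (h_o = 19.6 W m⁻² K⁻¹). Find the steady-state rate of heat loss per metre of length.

Series thermal resistances, inner to outer:
  R'_conv,in = 1/(2πr h) = 1/(2π·0.108·99.7) = 0.01478 m·K/W
  R'_titanium = ln(0.135/0.108)/(2πk) = 0.2231/(2π·18.8) = 0.001889 m·K/W
  R'_mineral wool = ln(0.186/0.135)/(2πk) = 0.3205/(2π·0.0389) = 1.311 m·K/W
  R'_vermiculite board = ln(0.334/0.186)/(2πk) = 0.5854/(2π·0.0680) = 1.370 m·K/W
  R'_conv,out = 1/(2πr h) = 1/(2π·0.334·19.6) = 0.02431 m·K/W
ΣR = 0.01478 + 0.001889 + 1.311 + 1.370 + 0.02431 = 2.722 m·K/W
Q' = ΔT/ΣR = (337 °C − 21.9 °C)/2.722 = 116 W/m

Q' = 116 W/m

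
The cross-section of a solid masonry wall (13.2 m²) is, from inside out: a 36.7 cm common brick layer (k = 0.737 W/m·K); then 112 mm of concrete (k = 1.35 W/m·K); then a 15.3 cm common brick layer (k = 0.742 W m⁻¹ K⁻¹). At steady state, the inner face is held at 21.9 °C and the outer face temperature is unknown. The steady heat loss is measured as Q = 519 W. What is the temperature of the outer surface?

T_out = -9.05 °C

Sum the resistances:
  R_common brick = L/(kA) = 0.367/(0.737·13.2) = 0.03772 K/W
  R_concrete = L/(kA) = 0.112/(1.35·13.2) = 0.006285 K/W
  R_common brick = L/(kA) = 0.153/(0.742·13.2) = 0.01562 K/W
ΣR = 0.05963 K/W
ΔT = Q·ΣR = 519 × 0.05963 = 30.95 K
Heat flows outward, so T_out = T_in − ΔT = 21.9 − 30.95 = -9.05 °C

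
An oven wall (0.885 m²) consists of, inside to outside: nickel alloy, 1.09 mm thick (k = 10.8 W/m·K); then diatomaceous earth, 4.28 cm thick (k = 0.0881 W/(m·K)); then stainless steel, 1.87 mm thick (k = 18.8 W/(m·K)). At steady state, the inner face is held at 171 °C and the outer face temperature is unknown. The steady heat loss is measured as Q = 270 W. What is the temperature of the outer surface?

T_out = 22.7 °C

Sum the resistances:
  R_nickel alloy = L/(kA) = 0.00109/(10.8·0.885) = 1.140×10^-4 K/W
  R_diatomaceous earth = L/(kA) = 0.0428/(0.0881·0.885) = 0.5489 K/W
  R_stainless steel = L/(kA) = 0.00187/(18.8·0.885) = 1.124×10^-4 K/W
ΣR = 0.5492 K/W
ΔT = Q·ΣR = 270 × 0.5492 = 148.3 K
Heat flows outward, so T_out = T_in − ΔT = 171 − 148.3 = 22.7 °C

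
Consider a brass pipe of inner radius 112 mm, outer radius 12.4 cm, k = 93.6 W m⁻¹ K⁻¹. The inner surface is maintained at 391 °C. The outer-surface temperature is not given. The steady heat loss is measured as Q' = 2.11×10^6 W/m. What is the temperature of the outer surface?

Series resistances:
  R'_brass = ln(0.124/0.112)/(2πk) = 0.1018/(2π·93.6) = 1.731×10^-4 m·K/W
ΣR = 1.731×10^-4 m·K/W
ΔT = Q'·ΣR = 2.11×10^6 × 1.731×10^-4 = 365.2 K
Heat flows outward, so T_out = T_in − ΔT = 391 − 365.2 = 25.8 °C

T_out = 25.8 °C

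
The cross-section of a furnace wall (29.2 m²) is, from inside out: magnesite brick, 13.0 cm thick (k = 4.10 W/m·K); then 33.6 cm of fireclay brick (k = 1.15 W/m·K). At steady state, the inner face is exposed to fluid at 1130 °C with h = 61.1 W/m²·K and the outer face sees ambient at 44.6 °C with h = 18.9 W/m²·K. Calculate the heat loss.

Series thermal resistances, inner to outer:
  R_conv,in = 1/(hA) = 1/(61.1·29.2) = 5.605×10^-4 K/W
  R_magnesite brick = L/(kA) = 0.130/(4.10·29.2) = 0.001086 K/W
  R_fireclay brick = L/(kA) = 0.336/(1.15·29.2) = 0.01001 K/W
  R_conv,out = 1/(hA) = 1/(18.9·29.2) = 0.001812 K/W
ΣR = 5.605×10^-4 + 0.001086 + 0.01001 + 0.001812 = 0.01347 K/W
Q = ΔT/ΣR = (1130 °C − 44.6 °C)/0.01347 = 80600 W

Q = 80600 W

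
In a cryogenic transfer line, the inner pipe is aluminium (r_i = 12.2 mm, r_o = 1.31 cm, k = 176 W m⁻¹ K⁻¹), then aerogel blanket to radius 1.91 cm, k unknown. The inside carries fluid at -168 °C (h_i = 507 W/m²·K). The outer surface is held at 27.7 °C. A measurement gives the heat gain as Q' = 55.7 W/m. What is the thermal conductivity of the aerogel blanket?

k = 0.0172 W/m·K

ΣR = ΔT/Q' = |-168 − 27.7|/55.7 = 3.513 m·K/W
Known resistances:
  R'_conv,in = 1/(2πr h) = 1/(2π·0.0122·507) = 0.02573 m·K/W
  R'_aluminium = ln(0.0131/0.0122)/(2πk) = 0.07118/(2π·176) = 6.436×10^-5 m·K/W
R_aerogel blanket = ΣR − ΣR_known = 3.513 − 0.02579 = 3.487 m·K/W
ln(r₂/r₁)/(2πk) = 3.487 ⇒ k = 0.3771/(2π·3.487) = 0.0172 W/m·K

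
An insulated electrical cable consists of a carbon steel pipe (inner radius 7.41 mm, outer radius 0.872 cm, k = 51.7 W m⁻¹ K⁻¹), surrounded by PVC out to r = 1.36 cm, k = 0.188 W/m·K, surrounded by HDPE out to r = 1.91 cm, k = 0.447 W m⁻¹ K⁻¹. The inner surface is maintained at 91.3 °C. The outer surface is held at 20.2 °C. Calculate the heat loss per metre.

Q' = 143 W/m

Treat each layer as a resistance in series:
  R'_carbon steel = ln(0.00872/0.00741)/(2πk) = 0.1628/(2π·51.7) = 5.011×10^-4 m·K/W
  R'_PVC = ln(0.0136/0.00872)/(2πk) = 0.4445/(2π·0.188) = 0.3763 m·K/W
  R'_HDPE = ln(0.0191/0.0136)/(2πk) = 0.3396/(2π·0.447) = 0.1209 m·K/W
ΣR = 5.011×10^-4 + 0.3763 + 0.1209 = 0.4977 m·K/W
Q' = ΔT/ΣR = (91.3 °C − 20.2 °C)/0.4977 = 143 W/m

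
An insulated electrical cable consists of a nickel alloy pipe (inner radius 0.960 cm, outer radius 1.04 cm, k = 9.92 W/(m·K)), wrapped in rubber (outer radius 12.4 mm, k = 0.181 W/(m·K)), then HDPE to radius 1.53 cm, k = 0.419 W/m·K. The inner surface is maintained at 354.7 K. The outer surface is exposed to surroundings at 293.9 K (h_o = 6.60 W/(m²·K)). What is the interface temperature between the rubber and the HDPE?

Treat each layer as a resistance in series:
  R'_nickel alloy = ln(0.0104/0.00960)/(2πk) = 0.08004/(2π·9.92) = 0.001284 m·K/W
  R'_rubber = ln(0.0124/0.0104)/(2πk) = 0.1759/(2π·0.181) = 0.1547 m·K/W
  R'_HDPE = ln(0.0153/0.0124)/(2πk) = 0.2102/(2π·0.419) = 0.07983 m·K/W
  R'_conv,out = 1/(2πr h) = 1/(2π·0.0153·6.60) = 1.576 m·K/W
ΣR = 0.001284 + 0.1547 + 0.07983 + 1.576 = 1.812 m·K/W
Q' = ΔT/ΣR = (354.7 K − 293.9 K)/1.812 = 33.55 W/m
From the inner boundary to the rubber/HDPE interface, ΣR_partial = 0.1560 m·K/W.
T_interface = T_in − Q'·ΣR_partial = 354.7 K − (33.55)(0.1560) = 349.5 K

T = 349.5 K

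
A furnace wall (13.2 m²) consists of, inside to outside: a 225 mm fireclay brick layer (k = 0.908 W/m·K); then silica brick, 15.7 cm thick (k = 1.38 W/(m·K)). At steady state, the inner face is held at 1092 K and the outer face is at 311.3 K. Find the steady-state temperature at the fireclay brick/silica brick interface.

T = 557 K

Resistance network (inner→outer):
  R_fireclay brick = L/(kA) = 0.225/(0.908·13.2) = 0.01877 K/W
  R_silica brick = L/(kA) = 0.157/(1.38·13.2) = 0.008619 K/W
ΣR = 0.01877 + 0.008619 = 0.02739 K/W
Q = ΔT/ΣR = (1092 K − 311.3 K)/0.02739 = 28500 W
From the inner boundary to the fireclay brick/silica brick interface, ΣR_partial = 0.01877 K/W.
T_interface = T_in − Q·ΣR_partial = 1092 K − (28500)(0.01877) = 557 K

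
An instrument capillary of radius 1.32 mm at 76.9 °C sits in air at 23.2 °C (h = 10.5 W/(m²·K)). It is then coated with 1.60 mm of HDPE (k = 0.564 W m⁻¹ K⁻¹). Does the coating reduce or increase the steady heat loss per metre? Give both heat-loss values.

increases: 4.68 → 9.92 W/m

Critical radius for a cylinder: r_cr = k/h = 0.0537 m = 5.37 cm.
Outer radius after coating: r₂ = 0.00132 + 0.00160 = 0.00292 m.
Since r₁ < r_cr and r₂ ≤ r_cr, the coating moves toward the maximum at r_cr — heat loss rises.
Bare: R = 1/(2πr₁h) = 11.48 m·K/W; Q = 53.7/11.48 = 4.68 W/m.
Coated: R = R_cond + R_conv = 5.415 m·K/W; Q = 53.7/5.415 = 9.92 W/m.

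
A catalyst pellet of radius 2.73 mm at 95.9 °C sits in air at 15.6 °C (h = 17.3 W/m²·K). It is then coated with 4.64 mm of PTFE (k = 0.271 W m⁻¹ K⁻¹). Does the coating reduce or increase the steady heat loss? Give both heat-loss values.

Critical radius for a sphere: r_cr = 2k/h = 0.0313 m = 3.13 cm.
Outer radius after coating: r₂ = 0.00273 + 0.00464 = 0.00737 m.
Since r₁ < r_cr and r₂ ≤ r_cr, the coating moves toward the maximum at r_cr — heat loss rises.
Bare: R = 1/(4πr₁²h) = 617.2 K/W; Q = 80.3/617.2 = 0.130 W.
Coated: R = R_cond + R_conv = 152.4 K/W; Q = 80.3/152.4 = 0.527 W.

increases: 0.130 → 0.527 W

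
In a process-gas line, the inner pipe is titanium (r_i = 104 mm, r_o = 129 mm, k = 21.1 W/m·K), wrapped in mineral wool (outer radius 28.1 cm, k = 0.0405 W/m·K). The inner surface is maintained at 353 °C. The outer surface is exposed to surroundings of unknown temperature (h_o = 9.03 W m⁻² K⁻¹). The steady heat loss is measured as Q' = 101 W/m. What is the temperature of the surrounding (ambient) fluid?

T_out = 37.5 °C

Sum the resistances:
  R'_titanium = ln(0.129/0.104)/(2πk) = 0.2154/(2π·21.1) = 0.001625 m·K/W
  R'_mineral wool = ln(0.281/0.129)/(2πk) = 0.7785/(2π·0.0405) = 3.059 m·K/W
  R'_conv,out = 1/(2πr h) = 1/(2π·0.281·9.03) = 0.06272 m·K/W
ΣR = 3.124 m·K/W
ΔT = Q'·ΣR = 101 × 3.124 = 315.5 K
Heat flows outward, so T_out = T_in − ΔT = 353 − 315.5 = 37.5 °C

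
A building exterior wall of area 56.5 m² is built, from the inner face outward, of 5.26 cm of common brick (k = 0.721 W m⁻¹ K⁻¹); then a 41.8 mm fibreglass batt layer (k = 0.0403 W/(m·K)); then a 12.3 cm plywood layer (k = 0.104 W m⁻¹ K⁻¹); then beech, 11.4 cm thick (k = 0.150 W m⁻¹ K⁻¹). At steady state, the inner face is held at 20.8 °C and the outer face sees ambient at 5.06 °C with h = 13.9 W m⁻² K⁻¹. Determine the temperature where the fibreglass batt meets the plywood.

Treat each layer as a resistance in series:
  R_common brick = L/(kA) = 0.0526/(0.721·56.5) = 0.001291 K/W
  R_fibreglass batt = L/(kA) = 0.0418/(0.0403·56.5) = 0.01836 K/W
  R_plywood = L/(kA) = 0.123/(0.104·56.5) = 0.02093 K/W
  R_beech = L/(kA) = 0.114/(0.150·56.5) = 0.01345 K/W
  R_conv,out = 1/(hA) = 1/(13.9·56.5) = 0.001273 K/W
ΣR = 0.001291 + 0.01836 + 0.02093 + 0.01345 + 0.001273 = 0.05530 K/W
Q = ΔT/ΣR = (20.8 °C − 5.06 °C)/0.05530 = 284.6 W
From the inner boundary to the fibreglass batt/plywood interface, ΣR_partial = 0.01965 K/W.
T_interface = T_in − Q·ΣR_partial = 20.8 °C − (284.6)(0.01965) = 15.2 °C

T = 15.2 °C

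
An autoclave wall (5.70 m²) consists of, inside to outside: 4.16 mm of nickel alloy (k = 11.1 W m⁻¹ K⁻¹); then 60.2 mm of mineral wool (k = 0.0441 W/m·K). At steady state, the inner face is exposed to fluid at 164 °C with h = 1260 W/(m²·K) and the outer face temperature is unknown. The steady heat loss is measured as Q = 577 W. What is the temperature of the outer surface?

T_out = 25.7 °C

Sum the resistances:
  R_conv,in = 1/(hA) = 1/(1260·5.70) = 1.392×10^-4 K/W
  R_nickel alloy = L/(kA) = 0.00416/(11.1·5.70) = 6.575×10^-5 K/W
  R_mineral wool = L/(kA) = 0.0602/(0.0441·5.70) = 0.2395 K/W
ΣR = 0.2397 K/W
ΔT = Q·ΣR = 577 × 0.2397 = 138.3 K
Heat flows outward, so T_out = T_in − ΔT = 164 − 138.3 = 25.7 °C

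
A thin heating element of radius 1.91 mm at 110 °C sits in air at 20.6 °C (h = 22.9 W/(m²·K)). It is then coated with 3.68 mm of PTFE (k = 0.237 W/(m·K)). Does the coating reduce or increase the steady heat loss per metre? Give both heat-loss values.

increases: 24.6 → 45.5 W/m

Critical radius for a cylinder: r_cr = k/h = 0.0103 m = 1.03 cm.
Outer radius after coating: r₂ = 0.00191 + 0.00368 = 0.00559 m.
Since r₁ < r_cr and r₂ ≤ r_cr, the coating moves toward the maximum at r_cr — heat loss rises.
Bare: R = 1/(2πr₁h) = 3.639 m·K/W; Q = 89.4/3.639 = 24.6 W/m.
Coated: R = R_cond + R_conv = 1.964 m·K/W; Q = 89.4/1.964 = 45.5 W/m.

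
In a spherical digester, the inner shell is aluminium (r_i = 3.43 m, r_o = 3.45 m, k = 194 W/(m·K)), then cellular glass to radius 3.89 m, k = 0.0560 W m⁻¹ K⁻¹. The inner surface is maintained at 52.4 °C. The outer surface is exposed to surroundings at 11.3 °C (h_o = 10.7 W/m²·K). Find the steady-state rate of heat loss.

Treat each layer as a resistance in series:
  R_aluminium = (1/3.43 − 1/3.45)/(4πk) = 0.001690/(4π·194) = 6.933×10^-7 K/W
  R_cellular glass = (1/3.45 − 1/3.89)/(4πk) = 0.03279/(4π·0.0560) = 0.04659 K/W
  R_conv,out = 1/(4πr²h) = 1/(4π·3.89²·10.7) = 4.915×10^-4 K/W
ΣR = 6.933×10^-7 + 0.04659 + 4.915×10^-4 = 0.04708 K/W
Q = ΔT/ΣR = (52.4 °C − 11.3 °C)/0.04708 = 873 W

Q = 873 W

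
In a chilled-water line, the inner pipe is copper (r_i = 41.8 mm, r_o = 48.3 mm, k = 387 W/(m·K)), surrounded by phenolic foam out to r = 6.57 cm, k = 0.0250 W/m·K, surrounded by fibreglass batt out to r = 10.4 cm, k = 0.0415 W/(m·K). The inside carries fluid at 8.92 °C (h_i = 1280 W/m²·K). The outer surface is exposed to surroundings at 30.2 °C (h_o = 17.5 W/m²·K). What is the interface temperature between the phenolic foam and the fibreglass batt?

Series thermal resistances, inner to outer:
  R'_conv,in = 1/(2πr h) = 1/(2π·0.0418·1280) = 0.002975 m·K/W
  R'_copper = ln(0.0483/0.0418)/(2πk) = 0.1445/(2π·387) = 5.944×10^-5 m·K/W
  R'_phenolic foam = ln(0.0657/0.0483)/(2πk) = 0.3077/(2π·0.0250) = 1.959 m·K/W
  R'_fibreglass batt = ln(0.104/0.0657)/(2πk) = 0.4593/(2π·0.0415) = 1.761 m·K/W
  R'_conv,out = 1/(2πr h) = 1/(2π·0.104·17.5) = 0.08745 m·K/W
ΣR = 0.002975 + 5.944×10^-5 + 1.959 + 1.761 + 0.08745 = 3.810 m·K/W
Q' = ΔT/ΣR = (8.92 °C − 30.2 °C)/3.810 = -5.585 W/m
From the inner boundary to the phenolic foam/fibreglass batt interface, ΣR_partial = 1.962 m·K/W.
T_interface = T_in − Q'·ΣR_partial = 8.92 °C − (-5.585)(1.962) = 19.9 °C

T = 19.9 °C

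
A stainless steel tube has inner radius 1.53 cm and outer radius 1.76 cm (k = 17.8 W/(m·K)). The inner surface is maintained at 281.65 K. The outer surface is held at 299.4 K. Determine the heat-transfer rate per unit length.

Q' = 2πk·ΔT/ln(r₂/r₁) = 2π × 17.8 × 17.75 / ln(0.0176/0.0153) = 14200 W/m

Q' = 14.2 kW/m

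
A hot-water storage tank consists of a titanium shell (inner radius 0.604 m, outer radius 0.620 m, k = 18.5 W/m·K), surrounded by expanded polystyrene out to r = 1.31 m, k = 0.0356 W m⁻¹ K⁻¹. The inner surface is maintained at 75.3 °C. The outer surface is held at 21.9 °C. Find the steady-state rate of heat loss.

Treat each layer as a resistance in series:
  R_titanium = (1/0.604 − 1/0.620)/(4πk) = 0.04273/(4π·18.5) = 1.838×10^-4 K/W
  R_expanded polystyrene = (1/0.620 − 1/1.31)/(4πk) = 0.8495/(4π·0.0356) = 1.899 K/W
ΣR = 1.838×10^-4 + 1.899 = 1.899 K/W
Q = ΔT/ΣR = (75.3 °C − 21.9 °C)/1.899 = 28.1 W

Q = 28.1 W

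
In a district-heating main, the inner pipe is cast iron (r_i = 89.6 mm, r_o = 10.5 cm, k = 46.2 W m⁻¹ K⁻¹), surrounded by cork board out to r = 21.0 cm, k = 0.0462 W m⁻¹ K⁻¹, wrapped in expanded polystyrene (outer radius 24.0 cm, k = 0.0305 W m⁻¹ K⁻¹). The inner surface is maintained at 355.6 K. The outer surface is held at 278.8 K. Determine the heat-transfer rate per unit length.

Q' = 24.9 W/m

Treat each layer as a resistance in series:
  R'_cast iron = ln(0.105/0.0896)/(2πk) = 0.1586/(2π·46.2) = 5.464×10^-4 m·K/W
  R'_cork board = ln(0.210/0.105)/(2πk) = 0.6931/(2π·0.0462) = 2.388 m·K/W
  R'_expanded polystyrene = ln(0.240/0.210)/(2πk) = 0.1335/(2π·0.0305) = 0.6968 m·K/W
ΣR = 5.464×10^-4 + 2.388 + 0.6968 = 3.085 m·K/W
Q' = ΔT/ΣR = (355.6 K − 278.8 K)/3.085 = 24.9 W/m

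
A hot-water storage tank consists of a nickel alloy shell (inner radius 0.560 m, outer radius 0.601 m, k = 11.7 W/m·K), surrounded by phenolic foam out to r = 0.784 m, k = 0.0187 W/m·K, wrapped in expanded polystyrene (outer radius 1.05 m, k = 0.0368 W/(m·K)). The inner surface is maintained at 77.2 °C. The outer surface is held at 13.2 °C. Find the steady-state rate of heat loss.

Series thermal resistances, inner to outer:
  R_nickel alloy = (1/0.560 − 1/0.601)/(4πk) = 0.1218/(4π·11.7) = 8.286×10^-4 K/W
  R_phenolic foam = (1/0.601 − 1/0.784)/(4πk) = 0.3884/(4π·0.0187) = 1.653 K/W
  R_expanded polystyrene = (1/0.784 − 1/1.05)/(4πk) = 0.3231/(4π·0.0368) = 0.6987 K/W
ΣR = 8.286×10^-4 + 1.653 + 0.6987 = 2.353 K/W
Q = ΔT/ΣR = (77.2 °C − 13.2 °C)/2.353 = 27.2 W

Q = 27.2 W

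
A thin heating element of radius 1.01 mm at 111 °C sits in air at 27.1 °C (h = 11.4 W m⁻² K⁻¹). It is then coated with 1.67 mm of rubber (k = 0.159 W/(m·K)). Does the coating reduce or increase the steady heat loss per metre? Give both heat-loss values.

increases: 6.07 → 13.6 W/m

Critical radius for a cylinder: r_cr = k/h = 0.0139 m = 1.39 cm.
Outer radius after coating: r₂ = 0.00101 + 0.00167 = 0.00268 m.
Since r₁ < r_cr and r₂ ≤ r_cr, the coating moves toward the maximum at r_cr — heat loss rises.
Bare: R = 1/(2πr₁h) = 13.82 m·K/W; Q = 83.9/13.82 = 6.07 W/m.
Coated: R = R_cond + R_conv = 6.186 m·K/W; Q = 83.9/6.186 = 13.6 W/m.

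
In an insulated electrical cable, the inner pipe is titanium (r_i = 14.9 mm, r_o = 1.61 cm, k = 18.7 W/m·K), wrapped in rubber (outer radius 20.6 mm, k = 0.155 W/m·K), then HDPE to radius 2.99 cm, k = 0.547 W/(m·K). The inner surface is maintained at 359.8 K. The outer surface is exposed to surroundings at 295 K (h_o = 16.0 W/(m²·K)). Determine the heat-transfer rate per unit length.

Treat each layer as a resistance in series:
  R'_titanium = ln(0.0161/0.0149)/(2πk) = 0.07746/(2π·18.7) = 6.592×10^-4 m·K/W
  R'_rubber = ln(0.0206/0.0161)/(2πk) = 0.2465/(2π·0.155) = 0.2531 m·K/W
  R'_HDPE = ln(0.0299/0.0206)/(2πk) = 0.3726/(2π·0.547) = 0.1084 m·K/W
  R'_conv,out = 1/(2πr h) = 1/(2π·0.0299·16.0) = 0.3327 m·K/W
ΣR = 6.592×10^-4 + 0.2531 + 0.1084 + 0.3327 = 0.6949 m·K/W
Q' = ΔT/ΣR = (359.8 K − 295 K)/0.6949 = 93.3 W/m

Q' = 93.3 W/m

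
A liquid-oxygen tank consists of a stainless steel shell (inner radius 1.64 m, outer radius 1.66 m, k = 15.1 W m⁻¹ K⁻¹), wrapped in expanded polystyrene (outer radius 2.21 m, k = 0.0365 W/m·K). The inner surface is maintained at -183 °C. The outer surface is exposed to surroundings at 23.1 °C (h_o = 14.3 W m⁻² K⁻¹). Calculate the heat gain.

Treat each layer as a resistance in series:
  R_stainless steel = (1/1.64 − 1/1.66)/(4πk) = 0.007346/(4π·15.1) = 3.872×10^-5 K/W
  R_expanded polystyrene = (1/1.66 − 1/2.21)/(4πk) = 0.1499/(4π·0.0365) = 0.3269 K/W
  R_conv,out = 1/(4πr²h) = 1/(4π·2.21²·14.3) = 0.001139 K/W
ΣR = 3.872×10^-5 + 0.3269 + 0.001139 = 0.3281 K/W
Q = ΔT/ΣR = (-183 °C − 23.1 °C)/0.3281 = -628 W
(Negative Q ⇒ heat flows inward; heat gain = 628 W.)

Q = 628 W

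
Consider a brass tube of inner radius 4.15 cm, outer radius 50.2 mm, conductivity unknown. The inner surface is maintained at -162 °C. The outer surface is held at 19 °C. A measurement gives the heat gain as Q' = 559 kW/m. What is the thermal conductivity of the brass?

k = 93.5 W/m·K

ΣR = ΔT/Q' = |-162 − 19|/5.59×10^5 = 3.238×10^-4 m·K/W
ln(r₂/r₁)/(2πk) = 3.238×10^-4 ⇒ k = 0.1903/(2π·3.238×10^-4) = 93.5 W/m·K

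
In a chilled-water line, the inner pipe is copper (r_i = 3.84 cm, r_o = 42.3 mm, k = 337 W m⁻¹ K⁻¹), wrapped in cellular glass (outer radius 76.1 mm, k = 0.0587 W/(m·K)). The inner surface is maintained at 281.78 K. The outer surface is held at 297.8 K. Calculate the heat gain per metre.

Treat each layer as a resistance in series:
  R'_copper = ln(0.0423/0.0384)/(2πk) = 0.09673/(2π·337) = 4.568×10^-5 m·K/W
  R'_cellular glass = ln(0.0761/0.0423)/(2πk) = 0.5873/(2π·0.0587) = 1.592 m·K/W
ΣR = 4.568×10^-5 + 1.592 = 1.592 m·K/W
Q' = ΔT/ΣR = (281.78 K − 297.8 K)/1.592 = -10.1 W/m
(Negative Q' ⇒ heat flows inward; heat gain = 10.1 W/m.)

Q' = 10.1 W/m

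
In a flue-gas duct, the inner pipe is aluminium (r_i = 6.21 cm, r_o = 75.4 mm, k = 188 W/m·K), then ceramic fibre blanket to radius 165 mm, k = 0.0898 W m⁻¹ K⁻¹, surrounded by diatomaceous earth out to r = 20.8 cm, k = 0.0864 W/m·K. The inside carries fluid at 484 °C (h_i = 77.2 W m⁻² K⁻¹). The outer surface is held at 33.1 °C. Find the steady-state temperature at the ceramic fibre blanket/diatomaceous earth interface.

Resistance network (inner→outer):
  R'_conv,in = 1/(2πr h) = 1/(2π·0.0621·77.2) = 0.03320 m·K/W
  R'_aluminium = ln(0.0754/0.0621)/(2πk) = 0.1941/(2π·188) = 1.643×10^-4 m·K/W
  R'_ceramic fibre blanket = ln(0.165/0.0754)/(2πk) = 0.7831/(2π·0.0898) = 1.388 m·K/W
  R'_diatomaceous earth = ln(0.208/0.165)/(2πk) = 0.2316/(2π·0.0864) = 0.4266 m·K/W
ΣR = 0.03320 + 1.643×10^-4 + 1.388 + 0.4266 = 1.848 m·K/W
Q' = ΔT/ΣR = (484 °C − 33.1 °C)/1.848 = 244.0 W/m
From the inner boundary to the ceramic fibre blanket/diatomaceous earth interface, ΣR_partial = 1.421 m·K/W.
T_interface = T_in − Q'·ΣR_partial = 484 °C − (244.0)(1.421) = 137 °C

T = 137 °C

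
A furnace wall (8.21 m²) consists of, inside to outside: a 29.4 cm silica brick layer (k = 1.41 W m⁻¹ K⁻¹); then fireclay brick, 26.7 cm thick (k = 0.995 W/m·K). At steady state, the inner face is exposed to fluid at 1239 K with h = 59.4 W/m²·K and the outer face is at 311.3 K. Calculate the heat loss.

Q = 15.4 kW

Series thermal resistances, inner to outer:
  R_conv,in = 1/(hA) = 1/(59.4·8.21) = 0.002051 K/W
  R_silica brick = L/(kA) = 0.294/(1.41·8.21) = 0.02540 K/W
  R_fireclay brick = L/(kA) = 0.267/(0.995·8.21) = 0.03268 K/W
ΣR = 0.002051 + 0.02540 + 0.03268 = 0.06013 K/W
Q = ΔT/ΣR = (1239 K − 311.3 K)/0.06013 = 15400 W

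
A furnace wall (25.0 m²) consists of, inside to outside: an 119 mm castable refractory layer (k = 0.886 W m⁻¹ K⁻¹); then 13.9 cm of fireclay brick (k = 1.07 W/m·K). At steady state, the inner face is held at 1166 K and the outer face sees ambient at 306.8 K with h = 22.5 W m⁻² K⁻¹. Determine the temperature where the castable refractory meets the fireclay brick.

Series thermal resistances, inner to outer:
  R_castable refractory = L/(kA) = 0.119/(0.886·25.0) = 0.005372 K/W
  R_fireclay brick = L/(kA) = 0.139/(1.07·25.0) = 0.005196 K/W
  R_conv,out = 1/(hA) = 1/(22.5·25.0) = 0.001778 K/W
ΣR = 0.005372 + 0.005196 + 0.001778 = 0.01235 K/W
Q = ΔT/ΣR = (1166 K − 306.8 K)/0.01235 = 69570 W
From the inner boundary to the castable refractory/fireclay brick interface, ΣR_partial = 0.005372 K/W.
T_interface = T_in − Q·ΣR_partial = 1166 K − (69570)(0.005372) = 792 K

T = 792 K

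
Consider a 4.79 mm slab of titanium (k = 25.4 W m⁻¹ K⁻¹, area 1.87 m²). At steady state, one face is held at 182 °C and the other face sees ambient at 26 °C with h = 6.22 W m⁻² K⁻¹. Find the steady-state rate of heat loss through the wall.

Q = 1810 W

Series thermal resistances, inner to outer:
  R_titanium = L/(kA) = 0.00479/(25.4·1.87) = 1.008×10^-4 K/W
  R_conv,out = 1/(hA) = 1/(6.22·1.87) = 0.08597 K/W
ΣR = 1.008×10^-4 + 0.08597 = 0.08607 K/W
Q = ΔT/ΣR = (182 °C − 26 °C)/0.08607 = 1810 W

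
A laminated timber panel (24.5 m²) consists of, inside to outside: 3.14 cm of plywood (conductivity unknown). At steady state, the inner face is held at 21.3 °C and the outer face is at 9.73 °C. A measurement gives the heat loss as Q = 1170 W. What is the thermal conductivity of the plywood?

k = 0.130 W/m·K

ΣR = ΔT/Q = |21.3 − 9.73|/1170 = 0.009889 K/W
L/(kA) = 0.009889 ⇒ k = 0.0314/(0.009889·24.5) = 0.130 W/m·K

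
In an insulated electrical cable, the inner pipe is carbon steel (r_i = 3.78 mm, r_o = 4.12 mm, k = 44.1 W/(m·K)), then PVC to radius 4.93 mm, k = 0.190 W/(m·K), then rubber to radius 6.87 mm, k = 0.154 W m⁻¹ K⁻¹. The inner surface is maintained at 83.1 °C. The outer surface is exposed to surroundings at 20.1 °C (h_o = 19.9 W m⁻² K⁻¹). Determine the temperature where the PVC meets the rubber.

T = 77.4 °C

Series thermal resistances, inner to outer:
  R'_carbon steel = ln(0.00412/0.00378)/(2πk) = 0.08613/(2π·44.1) = 3.108×10^-4 m·K/W
  R'_PVC = ln(0.00493/0.00412)/(2πk) = 0.1795/(2π·0.190) = 0.1503 m·K/W
  R'_rubber = ln(0.00687/0.00493)/(2πk) = 0.3318/(2π·0.154) = 0.3429 m·K/W
  R'_conv,out = 1/(2πr h) = 1/(2π·0.00687·19.9) = 1.164 m·K/W
ΣR = 3.108×10^-4 + 0.1503 + 0.3429 + 1.164 = 1.658 m·K/W
Q' = ΔT/ΣR = (83.1 °C − 20.1 °C)/1.658 = 38.00 W/m
From the inner boundary to the PVC/rubber interface, ΣR_partial = 0.1506 m·K/W.
T_interface = T_in − Q'·ΣR_partial = 83.1 °C − (38.00)(0.1506) = 77.4 °C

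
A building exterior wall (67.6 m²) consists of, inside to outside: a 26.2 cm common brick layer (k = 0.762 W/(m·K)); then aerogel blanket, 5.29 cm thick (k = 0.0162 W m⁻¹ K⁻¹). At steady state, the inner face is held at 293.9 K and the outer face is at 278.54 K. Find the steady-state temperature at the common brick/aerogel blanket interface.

T = 292.4 K

Resistance network (inner→outer):
  R_common brick = L/(kA) = 0.262/(0.762·67.6) = 0.005086 K/W
  R_aerogel blanket = L/(kA) = 0.0529/(0.0162·67.6) = 0.04831 K/W
ΣR = 0.005086 + 0.04831 = 0.05340 K/W
Q = ΔT/ΣR = (293.9 K − 278.54 K)/0.05340 = 287.6 W
From the inner boundary to the common brick/aerogel blanket interface, ΣR_partial = 0.005086 K/W.
T_interface = T_in − Q·ΣR_partial = 293.9 K − (287.6)(0.005086) = 292.4 K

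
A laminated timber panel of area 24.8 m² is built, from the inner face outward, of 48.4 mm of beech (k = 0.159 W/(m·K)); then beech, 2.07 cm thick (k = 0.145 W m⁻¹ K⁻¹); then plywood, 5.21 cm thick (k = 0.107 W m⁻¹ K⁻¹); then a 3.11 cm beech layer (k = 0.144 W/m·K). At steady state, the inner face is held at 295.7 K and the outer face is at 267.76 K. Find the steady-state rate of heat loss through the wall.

Resistance network (inner→outer):
  R_beech = L/(kA) = 0.0484/(0.159·24.8) = 0.01227 K/W
  R_beech = L/(kA) = 0.0207/(0.145·24.8) = 0.005756 K/W
  R_plywood = L/(kA) = 0.0521/(0.107·24.8) = 0.01963 K/W
  R_beech = L/(kA) = 0.0311/(0.144·24.8) = 0.008709 K/W
ΣR = 0.01227 + 0.005756 + 0.01963 + 0.008709 = 0.04637 K/W
Q = ΔT/ΣR = (295.7 K − 267.76 K)/0.04637 = 603 W

Q = 603 W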